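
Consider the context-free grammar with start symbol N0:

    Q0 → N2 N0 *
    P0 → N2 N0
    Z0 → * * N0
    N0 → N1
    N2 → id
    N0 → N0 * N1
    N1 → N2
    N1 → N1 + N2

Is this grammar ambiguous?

Unambiguous

(Q0, Z0, P0 are unreachable from N0, so their rules don't affect L(N0).) This is a standard precedence ladder (N0 over N1 over N2), with each level left-recursive on its own operator ('*' at N0, '+' at N1). That structure is LR(1), hence unambiguous.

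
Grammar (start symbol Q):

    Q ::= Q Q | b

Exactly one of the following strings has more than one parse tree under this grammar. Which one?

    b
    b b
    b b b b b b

b b b b b b

b: 1 tree
b b: 1 tree
b b b b b b: 42 trees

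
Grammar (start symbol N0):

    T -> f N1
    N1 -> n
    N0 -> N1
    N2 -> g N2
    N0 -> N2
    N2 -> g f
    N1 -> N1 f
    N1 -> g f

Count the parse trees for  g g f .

Parse trees for g g f:
  [N0 [N2 g [N2 g f]]]

1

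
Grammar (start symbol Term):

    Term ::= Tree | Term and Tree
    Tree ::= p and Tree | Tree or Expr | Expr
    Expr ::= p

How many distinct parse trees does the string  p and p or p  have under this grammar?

3

Parse trees for p and p or p:
  [Term [Tree p and [Tree [Tree [Expr p]] or [Expr p]]]]
  [Term [Tree [Tree p and [Tree [Expr p]]] or [Expr p]]]
  [Term [Term [Tree [Expr p]]] and [Tree [Tree [Expr p]] or [Expr p]]]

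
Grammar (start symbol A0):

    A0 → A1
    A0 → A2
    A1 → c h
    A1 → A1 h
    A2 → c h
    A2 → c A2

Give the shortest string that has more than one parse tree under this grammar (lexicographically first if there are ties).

c h

length 2: c h has 2 parse trees

Two derivations of c h:
  A0 ⇒ A1 ⇒ c h
  A0 ⇒ A2 ⇒ c h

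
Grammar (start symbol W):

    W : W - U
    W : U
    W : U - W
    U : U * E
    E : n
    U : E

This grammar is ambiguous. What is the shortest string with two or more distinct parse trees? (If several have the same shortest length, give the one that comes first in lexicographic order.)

length 1: no string has ≥2 trees
length 3: n - n has 2 parse trees

Two derivations of n - n:
  W ⇒ W - U ⇒ U - U ⇒ E - U ⇒ n - U ⇒ n - E ⇒ n - n
  W ⇒ U - W ⇒ E - W ⇒ n - W ⇒ n - U ⇒ n - E ⇒ n - n

n - n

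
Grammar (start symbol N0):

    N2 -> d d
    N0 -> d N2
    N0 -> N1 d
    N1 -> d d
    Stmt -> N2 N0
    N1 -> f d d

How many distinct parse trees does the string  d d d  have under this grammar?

Parse trees for d d d:
  [N0 d [N2 d d]]
  [N0 [N1 d d] d]

2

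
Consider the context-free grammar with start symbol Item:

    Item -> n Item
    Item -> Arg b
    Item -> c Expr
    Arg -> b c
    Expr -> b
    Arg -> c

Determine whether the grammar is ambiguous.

Ambiguous

Witness: c b

Derivation 1: Item ⇒ Arg b ⇒ c b
Derivation 2: Item ⇒ c Expr ⇒ c b

Two distinct leftmost derivations for the same string.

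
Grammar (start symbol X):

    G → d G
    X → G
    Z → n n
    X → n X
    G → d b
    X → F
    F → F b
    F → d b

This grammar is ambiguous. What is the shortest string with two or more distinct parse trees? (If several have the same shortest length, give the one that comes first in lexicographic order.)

d b

length 2: d b has 2 parse trees

Two derivations of d b:
  X ⇒ G ⇒ d b
  X ⇒ F ⇒ d b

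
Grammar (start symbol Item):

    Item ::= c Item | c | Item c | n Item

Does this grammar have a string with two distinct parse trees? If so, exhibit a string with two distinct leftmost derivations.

Witness: c c

Derivation 1: Item ⇒ c Item ⇒ c c
Derivation 2: Item ⇒ Item c ⇒ c c

Two distinct leftmost derivations for the same string.

Ambiguous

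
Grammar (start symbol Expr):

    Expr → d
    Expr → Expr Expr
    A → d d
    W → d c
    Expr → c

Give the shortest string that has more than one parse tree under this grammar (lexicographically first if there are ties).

length 1: no string has ≥2 trees
length 2: no string has ≥2 trees
length 3: c c c has 2 parse trees

Two derivations of c c c:
  Expr ⇒ Expr Expr ⇒ Expr Expr Expr ⇒ c Expr Expr ⇒ c c Expr ⇒ c c c
  Expr ⇒ Expr Expr ⇒ c Expr ⇒ c Expr Expr ⇒ c c Expr ⇒ c c c

c c c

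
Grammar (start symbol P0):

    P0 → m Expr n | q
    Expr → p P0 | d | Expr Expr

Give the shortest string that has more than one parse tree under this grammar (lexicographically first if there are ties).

m d d d n

length 1: no string has ≥2 trees
length 3: no string has ≥2 trees
length 4: no string has ≥2 trees
length 5: m d d d n has 2 parse trees

Two derivations of m d d d n:
  P0 ⇒ m Expr n ⇒ m Expr Expr n ⇒ m d Expr n ⇒ m d Expr Expr n ⇒ m d d Expr n ⇒ m d d d n
  P0 ⇒ m Expr n ⇒ m Expr Expr n ⇒ m Expr Expr Expr n ⇒ m d Expr Expr n ⇒ m d d Expr n ⇒ m d d d n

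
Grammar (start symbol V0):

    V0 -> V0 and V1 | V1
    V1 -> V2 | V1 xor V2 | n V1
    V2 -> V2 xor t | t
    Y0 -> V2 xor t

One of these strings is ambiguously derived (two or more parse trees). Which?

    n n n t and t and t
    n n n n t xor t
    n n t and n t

n n n t and t and t: 1 tree
n n n n t xor t: 6 trees
n n t and n t: 1 tree

n n n n t xor t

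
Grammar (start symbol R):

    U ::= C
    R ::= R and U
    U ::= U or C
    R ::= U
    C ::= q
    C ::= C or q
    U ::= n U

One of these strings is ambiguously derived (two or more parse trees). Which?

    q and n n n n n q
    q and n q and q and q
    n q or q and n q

n q or q and n q

q and n n n n n q: 1 tree
q and n q and q and q: 1 tree
n q or q and n q: 3 trees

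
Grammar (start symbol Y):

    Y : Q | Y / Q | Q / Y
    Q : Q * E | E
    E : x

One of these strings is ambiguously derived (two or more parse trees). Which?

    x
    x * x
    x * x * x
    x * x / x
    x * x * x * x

x: 1 tree
x * x: 1 tree
x * x * x: 1 tree
x * x / x: 2 trees
x * x * x * x: 1 tree

x * x / x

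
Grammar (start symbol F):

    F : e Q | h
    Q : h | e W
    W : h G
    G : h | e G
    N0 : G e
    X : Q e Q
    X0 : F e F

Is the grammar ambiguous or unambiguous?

Unambiguous

Only F, Q, W, G are reachable from F; ignoring the rest: Restricted to the reachable nonterminals, every rule has the form A → t or A → t B, and no two rules for the same A share a first terminal. The grammar encodes a DFA — one run per string.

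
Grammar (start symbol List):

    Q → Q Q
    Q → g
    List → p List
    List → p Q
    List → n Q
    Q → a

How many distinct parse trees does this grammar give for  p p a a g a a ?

14

Parse trees for p p a a g a a (showing first 6 of 14):
  [List p [List p [Q [Q a] [Q [Q a] [Q [Q g] [Q [Q a] [Q a]]]]]]]
  [List p [List p [Q [Q a] [Q [Q a] [Q [Q [Q g] [Q a]] [Q a]]]]]]
  [List p [List p [Q [Q a] [Q [Q [Q a] [Q g]] [Q [Q a] [Q a]]]]]]
  [List p [List p [Q [Q a] [Q [Q [Q a] [Q [Q g] [Q a]]] [Q a]]]]]
  [List p [List p [Q [Q a] [Q [Q [Q [Q a] [Q g]] [Q a]] [Q a]]]]]
  [List p [List p [Q [Q [Q a] [Q a]] [Q [Q g] [Q [Q a] [Q a]]]]]]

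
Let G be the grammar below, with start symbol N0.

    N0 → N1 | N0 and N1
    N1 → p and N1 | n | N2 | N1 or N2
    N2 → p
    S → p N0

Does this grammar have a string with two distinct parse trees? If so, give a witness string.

Witness: p and n

Derivation 1: N0 ⇒ N1 ⇒ p and N1 ⇒ p and n
Derivation 2: N0 ⇒ N0 and N1 ⇒ N1 and N1 ⇒ N2 and N1 ⇒ p and N1 ⇒ p and n

Two distinct leftmost derivations for the same string.

Ambiguous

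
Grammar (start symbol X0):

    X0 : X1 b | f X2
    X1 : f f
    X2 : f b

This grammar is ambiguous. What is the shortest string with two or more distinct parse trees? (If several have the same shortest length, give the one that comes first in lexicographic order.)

f f b

length 3: f f b has 2 parse trees

Two derivations of f f b:
  X0 ⇒ X1 b ⇒ f f b
  X0 ⇒ f X2 ⇒ f f b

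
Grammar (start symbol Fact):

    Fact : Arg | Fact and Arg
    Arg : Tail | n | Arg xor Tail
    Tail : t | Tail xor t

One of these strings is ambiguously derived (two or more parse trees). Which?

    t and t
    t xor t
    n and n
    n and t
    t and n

t and t: 1 tree
t xor t: 2 trees
n and n: 1 tree
n and t: 1 tree
t and n: 1 tree

t xor t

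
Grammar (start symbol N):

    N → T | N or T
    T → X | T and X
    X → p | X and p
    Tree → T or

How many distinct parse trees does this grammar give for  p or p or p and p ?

2

Parse trees for p or p or p and p:
  [N [N [N [T [X p]]] or [T [X p]]] or [T [X [X p] and p]]]
  [N [N [N [T [X p]]] or [T [X p]]] or [T [T [X p]] and [X p]]]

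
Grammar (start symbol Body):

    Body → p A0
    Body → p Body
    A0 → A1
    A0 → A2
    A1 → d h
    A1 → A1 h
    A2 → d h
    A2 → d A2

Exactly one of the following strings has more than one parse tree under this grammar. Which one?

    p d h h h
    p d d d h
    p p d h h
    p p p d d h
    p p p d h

p d h h h: 1 tree
p d d d h: 1 tree
p p d h h: 1 tree
p p p d d h: 1 tree
p p p d h: 2 trees

p p p d h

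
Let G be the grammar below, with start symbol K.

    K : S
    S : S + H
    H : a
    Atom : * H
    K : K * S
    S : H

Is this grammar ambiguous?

Only K, S, H are reachable from K; ignoring the rest: This is a standard precedence ladder (K over S over H), with each level left-recursive on its own operator ('*' at K, '+' at S). That structure is LR(1), hence unambiguous.

Unambiguous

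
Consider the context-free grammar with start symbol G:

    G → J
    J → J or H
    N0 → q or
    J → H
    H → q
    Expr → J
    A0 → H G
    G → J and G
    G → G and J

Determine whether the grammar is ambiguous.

Ambiguous

Witness: q and q

Derivation 1: G ⇒ J and G ⇒ H and G ⇒ q and G ⇒ q and J ⇒ q and H ⇒ q and q
Derivation 2: G ⇒ G and J ⇒ J and J ⇒ H and J ⇒ q and J ⇒ q and H ⇒ q and q

Two distinct leftmost derivations for the same string.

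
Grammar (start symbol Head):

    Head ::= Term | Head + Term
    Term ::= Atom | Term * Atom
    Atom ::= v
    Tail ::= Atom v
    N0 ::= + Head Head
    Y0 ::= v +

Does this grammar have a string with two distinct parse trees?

Only Head, Term, Atom are reachable from Head; ignoring the rest: Head → Head + Term | Term  ;  Term → Term * Atom | Atom  — a left-associative chain with Atom at the bottom. Each string factors uniquely by precedence.

Unambiguous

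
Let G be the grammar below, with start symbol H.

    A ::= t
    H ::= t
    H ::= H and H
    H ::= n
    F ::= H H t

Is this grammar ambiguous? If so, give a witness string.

Ambiguous

Witness: n and n and n

Derivation 1: H ⇒ H and H ⇒ H and H and H ⇒ n and H and H ⇒ n and n and H ⇒ n and n and n
Derivation 2: H ⇒ H and H ⇒ n and H ⇒ n and H and H ⇒ n and n and H ⇒ n and n and n

Two distinct leftmost derivations for the same string.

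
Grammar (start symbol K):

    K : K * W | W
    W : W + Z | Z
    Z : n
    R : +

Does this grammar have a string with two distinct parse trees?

Unambiguous

(R is unreachable from K, so its rules don't affect L(K).) This is a standard precedence ladder (K over W over Z), with each level left-recursive on its own operator ('*' at K, '+' at W). That structure is LR(1), hence unambiguous.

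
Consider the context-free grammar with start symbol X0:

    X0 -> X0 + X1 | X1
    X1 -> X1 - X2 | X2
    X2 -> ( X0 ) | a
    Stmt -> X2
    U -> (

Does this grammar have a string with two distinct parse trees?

(Stmt, U are unreachable from X0, so their rules don't affect L(X0).) This is a standard precedence ladder (X0 over X1 over X2), with each level left-recursive on its own operator ('+' at X0, '-' at X1). That structure is LR(1), hence unambiguous.

Unambiguous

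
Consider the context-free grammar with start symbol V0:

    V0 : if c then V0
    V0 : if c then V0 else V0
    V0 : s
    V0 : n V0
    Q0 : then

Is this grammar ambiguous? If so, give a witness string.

Witness: if c then if c then s else s

Derivation 1: V0 ⇒ if c then V0 ⇒ if c then if c then V0 else V0 ⇒ if c then if c then s else V0 ⇒ if c then if c then s else s
Derivation 2: V0 ⇒ if c then V0 else V0 ⇒ if c then if c then V0 else V0 ⇒ if c then if c then s else V0 ⇒ if c then if c then s else s

Two distinct leftmost derivations for the same string.

Ambiguous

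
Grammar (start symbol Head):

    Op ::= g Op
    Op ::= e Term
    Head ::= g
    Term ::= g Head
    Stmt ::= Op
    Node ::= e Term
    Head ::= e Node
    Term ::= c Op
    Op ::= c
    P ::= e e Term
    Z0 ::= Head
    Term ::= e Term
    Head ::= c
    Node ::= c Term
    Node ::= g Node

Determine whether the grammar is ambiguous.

(Stmt, P, Z0 are unreachable from Head, so their rules don't affect L(Head).) Restricted to the reachable nonterminals, every rule has the form A → t or A → t B, and no two rules for the same A share a first terminal. The grammar encodes a DFA — one run per string.

Unambiguous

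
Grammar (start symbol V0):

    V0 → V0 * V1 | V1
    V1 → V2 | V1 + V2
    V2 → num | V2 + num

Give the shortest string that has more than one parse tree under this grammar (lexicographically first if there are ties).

length 1: no string has ≥2 trees
length 3: num + num has 2 parse trees

Two derivations of num + num:
  V0 ⇒ V1 ⇒ V2 ⇒ V2 + num ⇒ num + num
  V0 ⇒ V1 ⇒ V1 + V2 ⇒ V2 + V2 ⇒ num + V2 ⇒ num + num

num + num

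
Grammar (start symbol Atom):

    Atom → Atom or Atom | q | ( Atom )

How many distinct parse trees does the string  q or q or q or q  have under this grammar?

5

Parse trees for q or q or q or q:
  [Atom [Atom q] or [Atom [Atom q] or [Atom [Atom q] or [Atom q]]]]
  [Atom [Atom q] or [Atom [Atom [Atom q] or [Atom q]] or [Atom q]]]
  [Atom [Atom [Atom q] or [Atom q]] or [Atom [Atom q] or [Atom q]]]
  [Atom [Atom [Atom q] or [Atom [Atom q] or [Atom q]]] or [Atom q]]
  [Atom [Atom [Atom [Atom q] or [Atom q]] or [Atom q]] or [Atom q]]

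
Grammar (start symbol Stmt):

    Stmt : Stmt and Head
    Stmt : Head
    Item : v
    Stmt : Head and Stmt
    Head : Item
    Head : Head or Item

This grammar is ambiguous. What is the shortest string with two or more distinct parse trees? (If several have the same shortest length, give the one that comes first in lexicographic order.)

length 1: no string has ≥2 trees
length 3: v and v has 2 parse trees

Two derivations of v and v:
  Stmt ⇒ Stmt and Head ⇒ Head and Head ⇒ Item and Head ⇒ v and Head ⇒ v and Item ⇒ v and v
  Stmt ⇒ Head and Stmt ⇒ Item and Stmt ⇒ v and Stmt ⇒ v and Head ⇒ v and Item ⇒ v and v

v and v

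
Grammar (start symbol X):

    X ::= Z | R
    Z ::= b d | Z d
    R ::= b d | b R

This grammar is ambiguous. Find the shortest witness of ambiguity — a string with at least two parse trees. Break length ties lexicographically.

length 2: b d has 2 parse trees

Two derivations of b d:
  X ⇒ Z ⇒ b d
  X ⇒ R ⇒ b d

b d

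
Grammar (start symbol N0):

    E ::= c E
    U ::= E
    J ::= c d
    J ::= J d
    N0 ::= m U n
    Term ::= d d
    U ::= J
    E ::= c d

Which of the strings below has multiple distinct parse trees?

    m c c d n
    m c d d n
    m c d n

m c c d n: 1 tree
m c d d n: 1 tree
m c d n: 2 trees

m c d n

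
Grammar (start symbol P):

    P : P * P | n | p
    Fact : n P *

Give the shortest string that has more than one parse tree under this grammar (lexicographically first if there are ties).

length 1: no string has ≥2 trees
length 3: no string has ≥2 trees
length 5: n * n * n has 2 parse trees

Two derivations of n * n * n:
  P ⇒ P * P ⇒ P * P * P ⇒ n * P * P ⇒ n * n * P ⇒ n * n * n
  P ⇒ P * P ⇒ n * P ⇒ n * P * P ⇒ n * n * P ⇒ n * n * n

n * n * n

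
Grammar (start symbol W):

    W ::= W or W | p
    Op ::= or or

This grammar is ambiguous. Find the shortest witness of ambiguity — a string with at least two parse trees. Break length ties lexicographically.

length 1: no string has ≥2 trees
length 3: no string has ≥2 trees
length 5: p or p or p has 2 parse trees

Two derivations of p or p or p:
  W ⇒ W or W ⇒ W or W or W ⇒ p or W or W ⇒ p or p or W ⇒ p or p or p
  W ⇒ W or W ⇒ p or W ⇒ p or W or W ⇒ p or p or W ⇒ p or p or p

p or p or p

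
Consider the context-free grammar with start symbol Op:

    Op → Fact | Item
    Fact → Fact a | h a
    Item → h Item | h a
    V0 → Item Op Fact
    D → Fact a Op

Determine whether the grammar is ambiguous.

Witness: h a

Derivation 1: Op ⇒ Fact ⇒ h a
Derivation 2: Op ⇒ Item ⇒ h a

Two distinct leftmost derivations for the same string.

Ambiguous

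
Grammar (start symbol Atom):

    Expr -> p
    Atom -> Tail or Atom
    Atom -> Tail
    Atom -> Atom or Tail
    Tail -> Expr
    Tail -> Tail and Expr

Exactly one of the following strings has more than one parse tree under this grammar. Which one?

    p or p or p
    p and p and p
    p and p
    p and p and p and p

p or p or p: 4 trees
p and p and p: 1 tree
p and p: 1 tree
p and p and p and p: 1 tree

p or p or p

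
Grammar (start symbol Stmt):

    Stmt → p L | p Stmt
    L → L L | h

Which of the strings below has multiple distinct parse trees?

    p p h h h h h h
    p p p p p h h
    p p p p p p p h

p p h h h h h h

p p h h h h h h: 42 trees
p p p p p h h: 1 tree
p p p p p p p h: 1 tree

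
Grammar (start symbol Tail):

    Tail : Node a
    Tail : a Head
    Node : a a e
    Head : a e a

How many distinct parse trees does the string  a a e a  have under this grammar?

Parse trees for a a e a:
  [Tail [Node a a e] a]
  [Tail a [Head a e a]]

2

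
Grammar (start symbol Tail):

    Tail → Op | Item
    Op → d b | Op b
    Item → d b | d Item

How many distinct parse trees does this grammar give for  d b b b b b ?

1

Parse trees for d b b b b b:
  [Tail [Op [Op [Op [Op [Op d b] b] b] b] b]]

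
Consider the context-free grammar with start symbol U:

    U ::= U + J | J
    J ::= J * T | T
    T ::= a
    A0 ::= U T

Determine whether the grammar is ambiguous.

Unambiguous

(A0 is unreachable from U, so its rules don't affect L(U).) This is a standard precedence ladder (U over J over T), with each level left-recursive on its own operator ('+' at U, '*' at J). That structure is LR(1), hence unambiguous.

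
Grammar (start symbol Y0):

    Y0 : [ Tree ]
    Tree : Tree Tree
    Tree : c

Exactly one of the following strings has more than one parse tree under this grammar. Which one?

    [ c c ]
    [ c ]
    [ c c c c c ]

[ c c ]: 1 tree
[ c ]: 1 tree
[ c c c c c ]: 14 trees

[ c c c c c ]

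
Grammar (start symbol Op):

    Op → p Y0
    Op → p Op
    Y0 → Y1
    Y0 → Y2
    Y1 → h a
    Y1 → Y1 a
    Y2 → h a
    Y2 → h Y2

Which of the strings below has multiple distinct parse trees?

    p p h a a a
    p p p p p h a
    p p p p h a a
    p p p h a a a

p p h a a a: 1 tree
p p p p p h a: 2 trees
p p p p h a a: 1 tree
p p p h a a a: 1 tree

p p p p p h a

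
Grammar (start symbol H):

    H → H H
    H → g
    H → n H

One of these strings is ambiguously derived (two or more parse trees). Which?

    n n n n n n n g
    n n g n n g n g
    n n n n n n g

n n g n n g n g

n n n n n n n g: 1 tree
n n g n n g n g: 15 trees
n n n n n n g: 1 tree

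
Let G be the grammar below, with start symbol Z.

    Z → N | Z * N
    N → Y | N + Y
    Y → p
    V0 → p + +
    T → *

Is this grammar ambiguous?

(V0, T are unreachable from Z, so their rules don't affect L(Z).) This is a standard precedence ladder (Z over N over Y), with each level left-recursive on its own operator ('*' at Z, '+' at N). That structure is LR(1), hence unambiguous.

Unambiguous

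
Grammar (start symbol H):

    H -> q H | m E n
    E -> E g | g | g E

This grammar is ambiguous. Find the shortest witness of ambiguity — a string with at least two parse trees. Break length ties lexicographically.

length 3: no string has ≥2 trees
length 4: m g g n has 2 parse trees

Two derivations of m g g n:
  H ⇒ m E n ⇒ m E g n ⇒ m g g n
  H ⇒ m E n ⇒ m g E n ⇒ m g g n

m g g n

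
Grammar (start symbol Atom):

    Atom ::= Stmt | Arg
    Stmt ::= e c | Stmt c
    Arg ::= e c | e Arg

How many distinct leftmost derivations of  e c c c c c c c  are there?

1

Parse trees for e c c c c c c c:
  [Atom [Stmt [Stmt [Stmt [Stmt [Stmt [Stmt [Stmt e c] c] c] c] c] c] c]]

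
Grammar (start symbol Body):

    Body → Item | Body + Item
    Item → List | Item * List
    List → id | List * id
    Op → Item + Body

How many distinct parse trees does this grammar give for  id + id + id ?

1

Parse trees for id + id + id:
  [Body [Body [Body [Item [List id]]] + [Item [List id]]] + [Item [List id]]]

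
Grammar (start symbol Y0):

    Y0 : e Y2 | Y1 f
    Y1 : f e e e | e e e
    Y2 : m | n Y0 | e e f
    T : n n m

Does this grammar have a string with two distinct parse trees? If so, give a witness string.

Witness: e e e f

Derivation 1: Y0 ⇒ e Y2 ⇒ e e e f
Derivation 2: Y0 ⇒ Y1 f ⇒ e e e f

Two distinct leftmost derivations for the same string.

Ambiguous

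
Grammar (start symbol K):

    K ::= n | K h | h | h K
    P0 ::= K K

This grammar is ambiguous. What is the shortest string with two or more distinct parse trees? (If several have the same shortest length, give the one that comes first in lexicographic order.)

length 1: no string has ≥2 trees
length 2: h h has 2 parse trees

Two derivations of h h:
  K ⇒ K h ⇒ h h
  K ⇒ h K ⇒ h h

h h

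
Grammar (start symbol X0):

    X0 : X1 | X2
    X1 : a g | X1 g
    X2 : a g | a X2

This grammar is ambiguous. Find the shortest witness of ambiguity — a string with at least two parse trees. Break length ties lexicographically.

a g

length 2: a g has 2 parse trees

Two derivations of a g:
  X0 ⇒ X1 ⇒ a g
  X0 ⇒ X2 ⇒ a g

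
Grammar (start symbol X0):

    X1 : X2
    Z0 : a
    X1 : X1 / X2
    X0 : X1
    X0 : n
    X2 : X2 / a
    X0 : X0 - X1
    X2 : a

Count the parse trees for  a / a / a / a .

8

Parse trees for a / a / a / a:
  [X0 [X1 [X2 [X2 [X2 [X2 a] / a] / a] / a]]]
  [X0 [X1 [X1 [X2 a]] / [X2 [X2 [X2 a] / a] / a]]]
  [X0 [X1 [X1 [X2 [X2 a] / a]] / [X2 [X2 a] / a]]]
  [X0 [X1 [X1 [X1 [X2 a]] / [X2 a]] / [X2 [X2 a] / a]]]
  [X0 [X1 [X1 [X2 [X2 [X2 a] / a] / a]] / [X2 a]]]
  [X0 [X1 [X1 [X1 [X2 a]] / [X2 [X2 a] / a]] / [X2 a]]]
  [X0 [X1 [X1 [X1 [X2 [X2 a] / a]] / [X2 a]] / [X2 a]]]
  [X0 [X1 [X1 [X1 [X1 [X2 a]] / [X2 a]] / [X2 a]] / [X2 a]]]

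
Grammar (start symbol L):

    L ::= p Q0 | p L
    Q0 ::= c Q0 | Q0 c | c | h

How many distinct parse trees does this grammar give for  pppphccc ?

Parse trees for pppphccc:
  [L p [L p [L p [L p [Q0 [Q0 [Q0 [Q0 h] c] c] c]]]]]

1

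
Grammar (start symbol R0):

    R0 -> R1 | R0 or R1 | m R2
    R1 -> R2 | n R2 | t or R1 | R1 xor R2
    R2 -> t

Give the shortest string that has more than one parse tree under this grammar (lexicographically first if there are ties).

t or t

length 1: no string has ≥2 trees
length 2: no string has ≥2 trees
length 3: t or t has 2 parse trees

Two derivations of t or t:
  R0 ⇒ R1 ⇒ t or R1 ⇒ t or R2 ⇒ t or t
  R0 ⇒ R0 or R1 ⇒ R1 or R1 ⇒ R2 or R1 ⇒ t or R1 ⇒ t or R2 ⇒ t or t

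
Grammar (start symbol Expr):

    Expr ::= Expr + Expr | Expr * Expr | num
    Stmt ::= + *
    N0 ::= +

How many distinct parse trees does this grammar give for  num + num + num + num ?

5

Parse trees for num + num + num + num:
  [Expr [Expr num] + [Expr [Expr num] + [Expr [Expr num] + [Expr num]]]]
  [Expr [Expr num] + [Expr [Expr [Expr num] + [Expr num]] + [Expr num]]]
  [Expr [Expr [Expr num] + [Expr num]] + [Expr [Expr num] + [Expr num]]]
  [Expr [Expr [Expr num] + [Expr [Expr num] + [Expr num]]] + [Expr num]]
  [Expr [Expr [Expr [Expr num] + [Expr num]] + [Expr num]] + [Expr num]]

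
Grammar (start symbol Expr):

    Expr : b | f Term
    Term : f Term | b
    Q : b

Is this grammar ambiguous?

Unambiguous

(Q is unreachable from Expr, so its rules don't affect L(Expr).) Each reachable nonterminal has at most one production per leading terminal, and all productions are right-linear; the derivation is determined token-by-token.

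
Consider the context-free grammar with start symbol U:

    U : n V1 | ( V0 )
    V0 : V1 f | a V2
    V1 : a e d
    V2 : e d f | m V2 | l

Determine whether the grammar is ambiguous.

Ambiguous

Witness: ( a e d f )

Derivation 1: U ⇒ ( V0 ) ⇒ ( V1 f ) ⇒ ( a e d f )
Derivation 2: U ⇒ ( V0 ) ⇒ ( a V2 ) ⇒ ( a e d f )

Two distinct leftmost derivations for the same string.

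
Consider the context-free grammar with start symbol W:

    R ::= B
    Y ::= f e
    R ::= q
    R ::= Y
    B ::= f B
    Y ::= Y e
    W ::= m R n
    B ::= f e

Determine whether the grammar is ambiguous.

Ambiguous

Witness: m f e n

Derivation 1: W ⇒ m R n ⇒ m B n ⇒ m f e n
Derivation 2: W ⇒ m R n ⇒ m Y n ⇒ m f e n

Two distinct leftmost derivations for the same string.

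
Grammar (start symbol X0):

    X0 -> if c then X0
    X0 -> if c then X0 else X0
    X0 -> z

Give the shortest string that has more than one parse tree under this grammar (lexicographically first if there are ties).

length 1: no string has ≥2 trees
length 4: no string has ≥2 trees
length 6: no string has ≥2 trees
length 7: no string has ≥2 trees
length 9: if c then if c then z else z has 2 parse trees

Two derivations of if c then if c then z else z:
  X0 ⇒ if c then X0 ⇒ if c then if c then X0 else X0 ⇒ if c then if c then z else X0 ⇒ if c then if c then z else z
  X0 ⇒ if c then X0 else X0 ⇒ if c then if c then X0 else X0 ⇒ if c then if c then z else X0 ⇒ if c then if c then z else z

if c then if c then z else z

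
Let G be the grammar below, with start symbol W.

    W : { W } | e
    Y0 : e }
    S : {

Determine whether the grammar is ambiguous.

Unambiguous

(Y0, S are unreachable from W, so their rules don't affect L(W).) L(W) is { openⁿ atom closeⁿ : n ≥ 0 }. The bracket depth fixes n, and the derivation is forced at every step.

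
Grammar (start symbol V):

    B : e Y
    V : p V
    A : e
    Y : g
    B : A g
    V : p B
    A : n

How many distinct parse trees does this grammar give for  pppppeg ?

2

Parse trees for pppppeg:
  [V p [V p [V p [V p [V p [B e [Y g]]]]]]]
  [V p [V p [V p [V p [V p [B [A e] g]]]]]]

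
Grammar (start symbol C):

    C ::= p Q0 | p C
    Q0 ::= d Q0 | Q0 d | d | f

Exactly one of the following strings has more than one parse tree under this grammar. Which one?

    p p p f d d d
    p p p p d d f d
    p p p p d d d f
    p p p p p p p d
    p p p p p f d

p p p f d d d: 1 tree
p p p p d d f d: 3 trees
p p p p d d d f: 1 tree
p p p p p p p d: 1 tree
p p p p p f d: 1 tree

p p p p d d f d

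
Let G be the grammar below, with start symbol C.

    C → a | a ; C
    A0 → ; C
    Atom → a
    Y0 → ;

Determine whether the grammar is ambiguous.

Only C is reachable from C; ignoring the rest: The reachable grammar is A → atom sep A | atom. Each atom is followed by either the separator (recurse) or end-of-string (stop) — no choice point.

Unambiguous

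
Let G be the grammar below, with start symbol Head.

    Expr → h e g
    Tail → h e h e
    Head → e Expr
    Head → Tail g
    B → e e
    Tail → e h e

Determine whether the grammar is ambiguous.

Ambiguous

Witness: e h e g

Derivation 1: Head ⇒ e Expr ⇒ e h e g
Derivation 2: Head ⇒ Tail g ⇒ e h e g

Two distinct leftmost derivations for the same string.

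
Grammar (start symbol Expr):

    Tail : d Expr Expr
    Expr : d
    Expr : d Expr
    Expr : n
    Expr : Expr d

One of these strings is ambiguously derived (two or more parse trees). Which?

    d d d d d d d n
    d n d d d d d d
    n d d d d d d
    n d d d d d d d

d n d d d d d d

d d d d d d d n: 1 tree
d n d d d d d d: 7 trees
n d d d d d d: 1 tree
n d d d d d d d: 1 tree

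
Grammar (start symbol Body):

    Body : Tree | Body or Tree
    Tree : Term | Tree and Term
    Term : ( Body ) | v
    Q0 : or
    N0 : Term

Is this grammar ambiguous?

Unambiguous

(Q0, N0 are unreachable from Body, so their rules don't affect L(Body).) The grammar is stratified — Body handles 'or' (left-recursive), Tree handles 'and', Term atoms. Each operator has a fixed associativity and precedence level, so every string has one parse.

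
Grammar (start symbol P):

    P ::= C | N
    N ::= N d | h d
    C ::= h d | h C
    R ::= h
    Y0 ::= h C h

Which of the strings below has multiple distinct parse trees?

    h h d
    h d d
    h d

h h d: 1 tree
h d d: 1 tree
h d: 2 trees

h d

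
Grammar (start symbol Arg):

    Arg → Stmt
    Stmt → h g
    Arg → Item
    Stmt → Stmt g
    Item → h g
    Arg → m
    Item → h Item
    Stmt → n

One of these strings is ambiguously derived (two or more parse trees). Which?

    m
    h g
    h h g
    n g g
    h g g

h g

m: 1 tree
h g: 2 trees
h h g: 1 tree
n g g: 1 tree
h g g: 1 tree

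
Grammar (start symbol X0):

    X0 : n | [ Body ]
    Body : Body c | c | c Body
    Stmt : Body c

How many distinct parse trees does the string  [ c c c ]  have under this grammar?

4

Parse trees for [ c c c ]:
  [X0 [ [Body [Body [Body c] c] c] ]]
  [X0 [ [Body [Body c [Body c]] c] ]]
  [X0 [ [Body c [Body [Body c] c]] ]]
  [X0 [ [Body c [Body c [Body c]]] ]]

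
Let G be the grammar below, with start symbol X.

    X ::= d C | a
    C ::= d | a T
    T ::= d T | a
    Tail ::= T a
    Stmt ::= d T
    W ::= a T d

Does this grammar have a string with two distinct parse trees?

Unambiguous

(Tail, Stmt, W are unreachable from X, so their rules don't affect L(X).) The reachable rules are right-linear with at most one rule per (nonterminal, next-terminal) pair. Each input token forces the next rule, so parsing is deterministic.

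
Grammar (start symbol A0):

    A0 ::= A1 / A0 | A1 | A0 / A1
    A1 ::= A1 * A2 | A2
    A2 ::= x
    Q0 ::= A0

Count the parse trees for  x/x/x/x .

8

Parse trees for x/x/x/x:
  [A0 [A1 [A2 x]] / [A0 [A1 [A2 x]] / [A0 [A1 [A2 x]] / [A0 [A1 [A2 x]]]]]]
  [A0 [A1 [A2 x]] / [A0 [A1 [A2 x]] / [A0 [A0 [A1 [A2 x]]] / [A1 [A2 x]]]]]
  [A0 [A1 [A2 x]] / [A0 [A0 [A1 [A2 x]] / [A0 [A1 [A2 x]]]] / [A1 [A2 x]]]]
  [A0 [A1 [A2 x]] / [A0 [A0 [A0 [A1 [A2 x]]] / [A1 [A2 x]]] / [A1 [A2 x]]]]
  [A0 [A0 [A1 [A2 x]] / [A0 [A1 [A2 x]] / [A0 [A1 [A2 x]]]]] / [A1 [A2 x]]]
  [A0 [A0 [A1 [A2 x]] / [A0 [A0 [A1 [A2 x]]] / [A1 [A2 x]]]] / [A1 [A2 x]]]
  [A0 [A0 [A0 [A1 [A2 x]] / [A0 [A1 [A2 x]]]] / [A1 [A2 x]]] / [A1 [A2 x]]]
  [A0 [A0 [A0 [A0 [A1 [A2 x]]] / [A1 [A2 x]]] / [A1 [A2 x]]] / [A1 [A2 x]]]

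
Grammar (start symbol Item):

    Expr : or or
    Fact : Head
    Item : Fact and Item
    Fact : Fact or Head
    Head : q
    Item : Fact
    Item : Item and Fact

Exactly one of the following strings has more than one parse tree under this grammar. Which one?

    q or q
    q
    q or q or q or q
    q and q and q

q and q and q

q or q: 1 tree
q: 1 tree
q or q or q or q: 1 tree
q and q and q: 4 trees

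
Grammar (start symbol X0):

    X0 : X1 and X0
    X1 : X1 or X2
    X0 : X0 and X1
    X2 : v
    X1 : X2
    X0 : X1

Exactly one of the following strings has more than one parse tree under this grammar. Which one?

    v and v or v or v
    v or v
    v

v and v or v or v: 2 trees
v or v: 1 tree
v: 1 tree

v and v or v or v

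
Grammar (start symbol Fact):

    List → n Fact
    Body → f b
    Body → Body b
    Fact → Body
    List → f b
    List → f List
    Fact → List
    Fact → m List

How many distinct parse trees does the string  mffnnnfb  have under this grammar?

2

Parse trees for mffnnnfb:
  [Fact m [List f [List f [List n [Fact [List n [Fact [List n [Fact [Body f b]]]]]]]]]]
  [Fact m [List f [List f [List n [Fact [List n [Fact [List n [Fact [List f b]]]]]]]]]]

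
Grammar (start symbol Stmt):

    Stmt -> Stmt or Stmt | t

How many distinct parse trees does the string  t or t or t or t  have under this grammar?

Parse trees for t or t or t or t:
  [Stmt [Stmt t] or [Stmt [Stmt t] or [Stmt [Stmt t] or [Stmt t]]]]
  [Stmt [Stmt t] or [Stmt [Stmt [Stmt t] or [Stmt t]] or [Stmt t]]]
  [Stmt [Stmt [Stmt t] or [Stmt t]] or [Stmt [Stmt t] or [Stmt t]]]
  [Stmt [Stmt [Stmt t] or [Stmt [Stmt t] or [Stmt t]]] or [Stmt t]]
  [Stmt [Stmt [Stmt [Stmt t] or [Stmt t]] or [Stmt t]] or [Stmt t]]

5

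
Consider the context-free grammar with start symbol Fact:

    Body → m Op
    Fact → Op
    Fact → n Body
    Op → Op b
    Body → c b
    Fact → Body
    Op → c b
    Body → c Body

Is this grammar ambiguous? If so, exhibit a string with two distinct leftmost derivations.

Witness: c b

Derivation 1: Fact ⇒ Op ⇒ c b
Derivation 2: Fact ⇒ Body ⇒ c b

Two distinct leftmost derivations for the same string.

Ambiguous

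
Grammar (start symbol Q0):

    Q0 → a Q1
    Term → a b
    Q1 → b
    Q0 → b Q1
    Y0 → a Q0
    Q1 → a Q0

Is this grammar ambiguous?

Unambiguous

Only Q0, Q1 are reachable from Q0; ignoring the rest: Restricted to the reachable nonterminals, every rule has the form A → t or A → t B, and no two rules for the same A share a first terminal. The grammar encodes a DFA — one run per string.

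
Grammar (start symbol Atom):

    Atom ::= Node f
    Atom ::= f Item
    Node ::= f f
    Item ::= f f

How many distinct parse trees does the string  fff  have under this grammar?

2

Parse trees for fff:
  [Atom [Node f f] f]
  [Atom f [Item f f]]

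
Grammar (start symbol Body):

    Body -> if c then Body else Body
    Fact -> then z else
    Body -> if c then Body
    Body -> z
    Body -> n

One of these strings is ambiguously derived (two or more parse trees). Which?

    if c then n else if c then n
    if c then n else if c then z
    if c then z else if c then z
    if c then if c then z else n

if c then if c then z else n

if c then n else if c then n: 1 tree
if c then n else if c then z: 1 tree
if c then z else if c then z: 1 tree
if c then if c then z else n: 2 trees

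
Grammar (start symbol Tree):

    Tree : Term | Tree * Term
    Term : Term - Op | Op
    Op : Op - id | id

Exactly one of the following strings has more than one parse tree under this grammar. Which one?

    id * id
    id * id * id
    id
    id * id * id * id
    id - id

id - id

id * id: 1 tree
id * id * id: 1 tree
id: 1 tree
id * id * id * id: 1 tree
id - id: 2 trees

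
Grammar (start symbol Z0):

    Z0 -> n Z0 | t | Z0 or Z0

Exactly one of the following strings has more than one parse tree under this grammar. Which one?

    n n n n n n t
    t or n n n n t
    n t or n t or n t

n n n n n n t: 1 tree
t or n n n n t: 1 tree
n t or n t or n t: 7 trees

n t or n t or n t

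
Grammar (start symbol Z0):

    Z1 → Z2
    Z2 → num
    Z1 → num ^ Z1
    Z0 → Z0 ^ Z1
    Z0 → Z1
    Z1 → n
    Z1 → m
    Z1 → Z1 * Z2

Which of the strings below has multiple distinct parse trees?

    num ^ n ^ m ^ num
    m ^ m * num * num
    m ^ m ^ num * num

num ^ n ^ m ^ num: 2 trees
m ^ m * num * num: 1 tree
m ^ m ^ num * num: 1 tree

num ^ n ^ m ^ num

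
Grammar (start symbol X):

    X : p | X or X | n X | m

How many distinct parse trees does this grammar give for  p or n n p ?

1

Parse trees for p or n n p:
  [X [X p] or [X n [X n [X p]]]]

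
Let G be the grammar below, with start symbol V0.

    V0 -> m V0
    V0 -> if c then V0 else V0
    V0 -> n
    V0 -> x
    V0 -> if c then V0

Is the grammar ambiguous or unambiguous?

Witness: if c then if c then n else n

Derivation 1: V0 ⇒ if c then V0 else V0 ⇒ if c then if c then V0 else V0 ⇒ if c then if c then n else V0 ⇒ if c then if c then n else n
Derivation 2: V0 ⇒ if c then V0 ⇒ if c then if c then V0 else V0 ⇒ if c then if c then n else V0 ⇒ if c then if c then n else n

Two distinct leftmost derivations for the same string.

Ambiguous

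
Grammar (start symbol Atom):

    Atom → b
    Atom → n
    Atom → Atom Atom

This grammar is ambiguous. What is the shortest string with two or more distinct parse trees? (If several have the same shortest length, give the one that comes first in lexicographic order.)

b b b

length 1: no string has ≥2 trees
length 2: no string has ≥2 trees
length 3: b b b has 2 parse trees

Two derivations of b b b:
  Atom ⇒ Atom Atom ⇒ b Atom ⇒ b Atom Atom ⇒ b b Atom ⇒ b b b
  Atom ⇒ Atom Atom ⇒ Atom Atom Atom ⇒ b Atom Atom ⇒ b b Atom ⇒ b b b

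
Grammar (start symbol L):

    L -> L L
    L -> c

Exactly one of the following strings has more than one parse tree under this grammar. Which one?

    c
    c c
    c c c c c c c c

c c c c c c c c

c: 1 tree
c c: 1 tree
c c c c c c c c: 429 trees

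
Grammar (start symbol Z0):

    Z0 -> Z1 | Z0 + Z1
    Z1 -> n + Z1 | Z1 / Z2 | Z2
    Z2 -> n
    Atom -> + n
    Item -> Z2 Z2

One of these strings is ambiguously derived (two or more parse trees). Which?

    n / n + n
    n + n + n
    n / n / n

n + n + n

n / n + n: 1 tree
n + n + n: 4 trees
n / n / n: 1 tree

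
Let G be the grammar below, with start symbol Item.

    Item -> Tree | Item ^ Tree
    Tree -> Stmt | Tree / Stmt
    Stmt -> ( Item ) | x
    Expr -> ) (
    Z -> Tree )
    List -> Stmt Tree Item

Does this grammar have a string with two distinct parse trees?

Only Item, Tree, Stmt are reachable from Item; ignoring the rest: Item → Item ^ Tree | Tree  ;  Tree → Tree / Stmt | Stmt  — a left-associative chain with Stmt at the bottom. Each string factors uniquely by precedence.

Unambiguous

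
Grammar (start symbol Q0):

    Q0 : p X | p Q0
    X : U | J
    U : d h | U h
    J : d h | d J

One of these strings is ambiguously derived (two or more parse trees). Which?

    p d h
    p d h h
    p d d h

p d h: 2 trees
p d h h: 1 tree
p d d h: 1 tree

p d h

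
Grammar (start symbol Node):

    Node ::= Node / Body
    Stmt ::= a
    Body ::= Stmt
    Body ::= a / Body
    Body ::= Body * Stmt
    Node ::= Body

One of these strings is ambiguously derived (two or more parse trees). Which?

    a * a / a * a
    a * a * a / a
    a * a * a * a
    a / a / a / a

a / a / a / a

a * a / a * a: 1 tree
a * a * a / a: 1 tree
a * a * a * a: 1 tree
a / a / a / a: 8 trees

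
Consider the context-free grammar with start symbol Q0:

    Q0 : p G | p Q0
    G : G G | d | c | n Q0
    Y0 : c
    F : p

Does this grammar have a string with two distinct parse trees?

Ambiguous

Witness: p c c c

Derivation 1: Q0 ⇒ p G ⇒ p G G ⇒ p G G G ⇒ p c G G ⇒ p c c G ⇒ p c c c
Derivation 2: Q0 ⇒ p G ⇒ p G G ⇒ p c G ⇒ p c G G ⇒ p c c G ⇒ p c c c

Two distinct leftmost derivations for the same string.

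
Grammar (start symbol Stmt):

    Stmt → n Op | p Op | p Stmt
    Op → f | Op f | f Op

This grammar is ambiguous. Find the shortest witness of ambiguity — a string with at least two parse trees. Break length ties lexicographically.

n f f

length 2: no string has ≥2 trees
length 3: n f f has 2 parse trees

Two derivations of n f f:
  Stmt ⇒ n Op ⇒ n Op f ⇒ n f f
  Stmt ⇒ n Op ⇒ n f Op ⇒ n f f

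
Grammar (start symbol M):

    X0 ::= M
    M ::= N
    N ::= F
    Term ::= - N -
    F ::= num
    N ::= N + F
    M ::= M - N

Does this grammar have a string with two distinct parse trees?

(Term, X0 are unreachable from M, so their rules don't affect L(M).) The grammar is stratified — M handles '-' (left-recursive), N handles '+', F atoms. Each operator has a fixed associativity and precedence level, so every string has one parse.

Unambiguous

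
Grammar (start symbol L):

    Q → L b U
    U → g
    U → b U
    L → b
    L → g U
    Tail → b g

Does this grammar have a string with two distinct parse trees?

Only L, U are reachable from L; ignoring the rest: Restricted to the reachable nonterminals, every rule has the form A → t or A → t B, and no two rules for the same A share a first terminal. The grammar encodes a DFA — one run per string.

Unambiguous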